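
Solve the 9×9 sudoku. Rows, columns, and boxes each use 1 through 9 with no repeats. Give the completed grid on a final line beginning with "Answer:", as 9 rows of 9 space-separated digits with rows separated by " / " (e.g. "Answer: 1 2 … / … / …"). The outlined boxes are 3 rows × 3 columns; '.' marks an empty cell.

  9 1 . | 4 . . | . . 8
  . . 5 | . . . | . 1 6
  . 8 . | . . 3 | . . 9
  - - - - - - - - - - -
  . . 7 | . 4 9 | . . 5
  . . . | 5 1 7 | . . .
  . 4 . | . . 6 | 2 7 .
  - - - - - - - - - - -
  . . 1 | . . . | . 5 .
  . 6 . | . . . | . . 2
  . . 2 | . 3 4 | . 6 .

Step 1. [r6c5∈{8}] r6c5 has the single candidate 8, so r6c5=8.
Step 2. [r4c4∈{2,3}] in box 5, 2 fits only at r4c4 ⇒ r4c4=2.
Step 3. [r4c2∈{3}] r4c2's peers cover all but 3. So r4c2=3.
Step 4. [r8c6∈{1,5,8}] col 6 places 1 nowhere but r8c6. So r8c6=1.
Step 5. [r4c8∈{8}] only 8 remains possible at r4c8, so r4c8=8.
Step 6. [r8c5∈{5,7,9}] in box 8, 5 fits only at r8c5, so r8c5=5.
Step 7. [r6c3∈{9}] r6c3 has the single candidate 9, so r6c3=9.
Step 8. [r9c2∈{5,7,9}] col 2 places 5 nowhere but r9c2, so r9c2=5.
Step 9. [r7c2∈{7,9}] in col 2, 9 fits only at r7c2 ⇒ r7c2=9.
Step 10. [r2c2∈{2,7}] across col 2, 7 lands solely at r2c2 ⇒ r2c2=7.
Step 11. [r3c7∈{4,5,7}] r3c7 is the only open cell in row 3 admitting 5. So r3c7=5.
Step 12. [r1c7∈{3,7}] r1c7 is the only open cell in box 3 admitting 7 ⇒ r1c7=7.
Step 13. [r2c5∈{2,9}] r2c5 is the only open cell in col 5 admitting 9 ⇒ r2c5=9.
Step 14. [r2c4∈{8}] r2c4 has the single candidate 8 ⇒ r2c4=8.
Step 15. [r2c6∈{2}] r2c6 is down to just 2. So r2c6=2.
Step 16. [r3c1∈{2,4,6}] r3c1 is the only open cell in box 1 admitting 2. So r3c1=2.
Step 17. [r1c5∈{6}] nothing but 6 survives at r1c5. So r1c5=6.
Step 18. [r3c8∈{4}] only 4 remains possible at r3c8. So r3c8=4.
Step 19. [r2c7∈{3}] nothing but 3 survives at r2c7 ⇒ r2c7=3.
Step 20. [r8c3∈{3,4,8}] col 3 places 4 nowhere but r8c3. So r8c3=4.
Step 21. [r3c5∈{7}] nothing but 7 survives at r3c5, so r3c5=7.
Step 22. [r5c3∈{6,8}] 8 has one home in col 3: r5c3. So r5c3=8.
Step 23. [r7c6∈{8}] r7c6 is down to just 8 ⇒ r7c6=8.
Step 24. [r7c7∈{4}] r7c7 is down to just 4 ⇒ r7c7=4.
Step 25. [r5c1∈{6}] r5c1 is down to just 6, so r5c1=6.
Step 26. [r5c7∈{9}] r5c7's peers cover all but 9. So r5c7=9.
Step 27. [r5c8∈{3}] r5c8 is down to just 3. So r5c8=3.
Step 28. [r6c9∈{1}] r6c9 is down to just 1, so r6c9=1.
Step 29. [r9c9∈{7}] r9c9 has the single candidate 7. So r9c9=7.
Step 30. [r8c1∈{3,7,8}] across row 8, 3 lands solely at r8c1. So r8c1=3.
Step 31. [r8c4∈{7,9}] r8c4 is the only open cell in row 8 admitting 7 ⇒ r8c4=7.
Step 32. [r9c7∈{1,8}] 1 has one home in row 9: r9c7. So r9c7=1.
Step 33. [r9c4∈{9}] nothing but 9 survives at r9c4 ⇒ r9c4=9.
Step 34. [r4c1∈{1}] r4c1 has the single candidate 1 ⇒ r4c1=1.
Step 35. [r8c8∈{9}] nothing but 9 survives at r8c8 ⇒ r8c8=9.
Step 36. [r5c9∈{4}] r5c9 is down to just 4 ⇒ r5c9=4.
Step 37. [r1c3∈{3}] r1c3 is down to just 3. So r1c3=3.
Step 38. [r3c3∈{6}] only 6 remains possible at r3c3. So r3c3=6.
Step 39. [r8c7∈{8}] nothing but 8 survives at r8c7 ⇒ r8c7=8.
Step 40. [r7c4∈{6}] r7c4's peers cover all but 6. So r7c4=6.
Step 41. [r2c1∈{4}] r2c1 has the single candidate 4 ⇒ r2c1=4.
Step 42. [r1c6∈{5}] r1c6 is down to just 5 ⇒ r1c6=5.
Step 43. [r6c1∈{5}] r6c1 has the single candidate 5 ⇒ r6c1=5.
Step 44. [r9c1∈{8}] nothing but 8 survives at r9c1 ⇒ r9c1=8.
Step 45. [r1c8∈{2}] r1c8's peers cover all but 2 ⇒ r1c8=2.
Step 46. [r7c1∈{7}] r7c1's peers cover all but 7. So r7c1=7.
Step 47. [r4c7∈{6}] only 6 remains possible at r4c7, so r4c7=6.
Step 48. [r7c9∈{3}] r7c9 has the single candidate 3, so r7c9=3.
Step 49. [r7c5∈{2}] r7c5 has the single candidate 2, so r7c5=2.
Step 50. [r3c4∈{1}] r3c4's peers cover all but 1, so r3c4=1.
Step 51. [r6c4∈{3}] r6c4's peers cover all but 3, so r6c4=3.
Step 52. [r5c2∈{2}] r5c2 is down to just 2, so r5c2=2.

Answer: 9 1 3 4 6 5 7 2 8 / 4 7 5 8 9 2 3 1 6 / 2 8 6 1 7 3 5 4 9 / 1 3 7 2 4 9 6 8 5 / 6 2 8 5 1 7 9 3 4 / 5 4 9 3 8 6 2 7 1 / 7 9 1 6 2 8 4 5 3 / 3 6 4 7 5 1 8 9 2 / 8 5 2 9 3 4 1 6 7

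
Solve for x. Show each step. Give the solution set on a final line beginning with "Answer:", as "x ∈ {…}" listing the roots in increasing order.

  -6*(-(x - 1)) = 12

Step 1. [-6*(-(x - 1)) = 12] divide by the outer -6 ⇒ div: -(x - 1) = -2.
Step 2. [-(x - 1) = -2] flip signs both sides. So neg: x - 1 = 2.
Step 3. [x - 1 = 2] peel the -1: add 1 from each side, so sub: x = 3.

Answer: x ∈ {3}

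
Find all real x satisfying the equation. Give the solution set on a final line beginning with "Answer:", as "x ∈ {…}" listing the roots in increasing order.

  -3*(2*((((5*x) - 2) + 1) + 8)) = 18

Step 1. [-3*(2*((((5*x) - 2) + 1) + 8)) = 18] leading coefficient -3: divide by -3 ⇒ div: 2*((((5*x) - 2) + 1) + 8) = -6.
Step 2. [2*((((5*x) - 2) + 1) + 8) = -6] leading coefficient 2: divide by 2 ⇒ div: (((5*x) - 2) + 1) + 8 = -3.
Step 3. [(((5*x) - 2) + 1) + 8 = -3] subtract 8: x sits inside (… + 8) ⇒ sub: ((5*x) - 2) + 1 = -11.
Step 4. [((5*x) - 2) + 1 = -11] 1 comes off first (subtract 1), so sub: (5*x) - 2 = -12.
Step 5. [(5*x) - 2 = -12] 2 comes off first (add 2), so sub: 5*x = -10.
Step 6. [5*x = -10] 5·(inner) — divide through by 5. So div: x = -2.

Answer: x ∈ {-2}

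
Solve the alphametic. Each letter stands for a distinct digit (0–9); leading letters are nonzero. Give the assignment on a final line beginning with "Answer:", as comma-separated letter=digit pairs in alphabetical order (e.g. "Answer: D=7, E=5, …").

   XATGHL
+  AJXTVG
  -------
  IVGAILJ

Step 1. [I] I is the leading digit of a 7-digit sum of two 6-digit numbers; the final carry is exactly 1, so I=1.
Step 2. [col 1: L + G ≡ J (mod 10)] several values work for L in column 1 (L + G ≡ J (mod 10), carry-in 0); try L=3. So L=3.
Step 3. [col 1: L + G ≡ J (mod 10)] J=5 is one option consistent with column 1 (L + G ≡ J (mod 10), carry-in 0) — take it, so J=5.
Step 4. [col 1: L + G ≡ J (mod 10)] from column 1 (L=3, J=5, carry-in 0, digits 1,3,5 already taken and all letters distinct): G must equal 2 ⇒ G=2.
Step 5. [col 2: H + V ≡ L (mod 10)] column 2 (H + V ≡ L (mod 10), carry-in 0) doesn't pin H yet; pick H=9 and continue ⇒ H=9.
Step 6. [col 2: H + V ≡ L (mod 10)] column 2 reads H+V+carry(0)=L with H=9, L=3; with digits 1,2,3,5,9 already taken and all letters distinct, the only value for V is 4. So V=4.
Step 7. [col 3: G + T ≡ I (mod 10)] column 3 reads G+T+carry(1)=I with G=2, I=1; with digits 1,2,3,4,5,9 already taken and all letters distinct, the only value for T is 8 ⇒ T=8.
Step 8. [col 4: T + X ≡ A (mod 10)] from column 4 (T=8, carry-in 1, digits 1,2,3,4,5,8,9 already taken and all letters distinct): X must equal 7. So X=7.
Step 9. [col 4: T + X ≡ A (mod 10)] column 4 reads T+X+carry(1)=A with T=8, X=7; with digits 1,2,3,4,5,7,8,9 already taken and all letters distinct, the only value for A is 6 ⇒ A=6.

Answer: A=6, G=2, H=9, I=1, J=5, L=3, T=8, V=4, X=7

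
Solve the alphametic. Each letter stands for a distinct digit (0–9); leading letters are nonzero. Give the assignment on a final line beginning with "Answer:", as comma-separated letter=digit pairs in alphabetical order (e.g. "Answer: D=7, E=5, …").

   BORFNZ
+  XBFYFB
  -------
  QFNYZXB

Step 1. [Q] Q is the leading digit of a 7-digit sum of two 6-digit numbers; the final carry is exactly 1, so Q=1.
Step 2. [col 1: Z + B ≡ B (mod 10)] column 1: given nothing yet, carry-in 0, and digits 1 already taken and all letters distinct, Z+B≡B (mod 10) forces Z=0 ⇒ Z=0.
Step 3. [col 1: Z + B ≡ B (mod 10)] column 1 (Z + B ≡ B (mod 10), carry-in 0) doesn't pin B yet; pick B=3 and continue, so B=3.
Step 4. [col 2: N + F ≡ X (mod 10)] column 2 (N + F ≡ X (mod 10), carry-in 0) doesn't pin X yet; pick X=9 and continue. So X=9.
Step 5. [col 2: N + F ≡ X (mod 10)] column 2 (N + F ≡ X (mod 10), carry-in 0) doesn't pin N yet; pick N=7 and continue ⇒ N=7.
Step 6. [col 2: N + F ≡ X (mod 10)] from column 2 (N=7, X=9, carry-in 0, digits 0,1,3,7,9 already taken and all letters distinct): F must equal 2. So F=2.
Step 7. [col 3: F + Y ≡ Z (mod 10)] column 3 reads F+Y+carry(0)=Z with F=2, Z=0; with digits 0,1,2,3,7,9 already taken and all letters distinct, the only value for Y is 8. So Y=8.
Step 8. [col 4: R + F ≡ Y (mod 10)] column 4 reads R+F+carry(1)=Y with F=2, Y=8; with digits 0,1,2,3,7,8,9 already taken and all letters distinct, the only value for R is 5 ⇒ R=5.
Step 9. [col 5: O + B ≡ N (mod 10)] from column 5 (B=3, N=7, carry-in 0, digits 0,1,2,3,5,7,8,9 already taken and all letters distinct): O must equal 4 ⇒ O=4.

Answer: B=3, F=2, N=7, O=4, Q=1, R=5, X=9, Y=8, Z=0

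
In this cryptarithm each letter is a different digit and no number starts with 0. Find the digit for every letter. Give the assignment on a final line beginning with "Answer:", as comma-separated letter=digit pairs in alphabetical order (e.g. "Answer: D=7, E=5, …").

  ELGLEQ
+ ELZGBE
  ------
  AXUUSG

Step 1. [col 1: Q + E ≡ G (mod 10)] column 1 (Q + E ≡ G (mod 10), carry-in 0) doesn't pin Q yet; pick Q=5 and continue, so Q=5.
Step 2. [col 1: Q + E ≡ G (mod 10)] G=6 is one option consistent with column 1 (Q + E ≡ G (mod 10), carry-in 0) — take it. So G=6.
Step 3. [col 1: Q + E ≡ G (mod 10)] column 1 reads Q+E+carry(0)=G with Q=5, G=6; with digits 5,6 already taken and all letters distinct, the only value for E is 1. So E=1.
Step 4. [col 2: E + B ≡ S (mod 10)] column 2 (E + B ≡ S (mod 10), carry-in 0) doesn't pin B yet; pick B=7 and continue. So B=7.
Step 5. [col 2: E + B ≡ S (mod 10)] column 2: given E=1, B=7, carry-in 0, and digits 1,5,6,7 already taken and all letters distinct, E+B≡S (mod 10) forces S=8 ⇒ S=8.
Step 6. [col 3: L + G ≡ U (mod 10)] several values work for L in column 3 (L + G ≡ U (mod 10), carry-in 0); try L=4. So L=4.
Step 7. [col 3: L + G ≡ U (mod 10)] column 3 reads L+G+carry(0)=U with L=4, G=6; with digits 1,4,5,6,7,8 already taken and all letters distinct, the only value for U is 0 ⇒ U=0.
Step 8. [col 4: G + Z ≡ U (mod 10)] from column 4 (G=6, U=0, carry-in 1, digits 0,1,4,5,6,7,8 already taken and all letters distinct): Z must equal 3. So Z=3.
Step 9. [col 5: L + L ≡ X (mod 10)] in column 5 we have L+L≡X with carry-in 1; given L=4 and digits 0,1,3,4,5,6,7,8 already taken and all letters distinct, that pins X to 9 ⇒ X=9.
Step 10. [col 6: E + E ≡ A (mod 10)] from column 6 (E=1, carry-in 0, digits 0,1,3,4,5,6,7,8,9 already taken and all letters distinct): A must equal 2 ⇒ A=2.

Answer: A=2, B=7, E=1, G=6, L=4, Q=5, S=8, U=0, X=9, Z=3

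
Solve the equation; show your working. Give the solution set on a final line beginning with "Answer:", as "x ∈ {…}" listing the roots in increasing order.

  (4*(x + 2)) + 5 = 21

Step 1. [(4*(x + 2)) + 5 = 21] +5 is outermost — subtract 5 both sides, so sub: 4*(x + 2) = 16.
Step 2. [4*(x + 2) = 16] 4·(inner) — divide through by 4. So div: x + 2 = 4.
Step 3. [x + 2 = 4] +2 is outermost — subtract 2 both sides, so sub: x = 2.

Answer: x ∈ {2}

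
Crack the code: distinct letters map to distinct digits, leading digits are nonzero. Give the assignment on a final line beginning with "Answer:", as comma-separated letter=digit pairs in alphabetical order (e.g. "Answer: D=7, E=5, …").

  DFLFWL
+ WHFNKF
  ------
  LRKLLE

Step 1. [col 1: L + F ≡ E (mod 10)] E=3 is one option consistent with column 1 (L + F ≡ E (mod 10), carry-in 0) — take it ⇒ E=3.
Step 2. [col 1: L + F ≡ E (mod 10)] L=6 is one option consistent with column 1 (L + F ≡ E (mod 10), carry-in 0) — take it ⇒ L=6.
Step 3. [col 1: L + F ≡ E (mod 10)] in column 1 we have L+F≡E with carry-in 0; given L=6, E=3 and digits 3,6 already taken and all letters distinct, that pins F to 7. So F=7.
Step 4. [col 2: W + K ≡ L (mod 10)] column 2 (W + K ≡ L (mod 10), carry-in 1) doesn't pin K yet; pick K=4 and continue. So K=4.
Step 5. [col 2: W + K ≡ L (mod 10)] column 2: given K=4, L=6, carry-in 1, and digits 3,4,6,7 already taken and all letters distinct, W+K≡L (mod 10) forces W=1. So W=1.
Step 6. [col 3: F + N ≡ L (mod 10)] column 3 reads F+N+carry(0)=L with F=7, L=6; with digits 1,3,4,6,7 already taken and all letters distinct, the only value for N is 9 ⇒ N=9.
Step 7. [col 5: F + H ≡ R (mod 10)] column 5 (F + H ≡ R (mod 10), carry-in 1) doesn't pin H yet; pick H=0 and continue ⇒ H=0.
Step 8. [col 5: F + H ≡ R (mod 10)] in column 5 we have F+H≡R with carry-in 1; given F=7, H=0 and digits 0,1,3,4,6,7,9 already taken and all letters distinct, that pins R to 8 ⇒ R=8.
Step 9. [col 6: D + W ≡ L (mod 10)] column 6 reads D+W+carry(0)=L with W=1, L=6; with digits 0,1,3,4,6,7,8,9 already taken and all letters distinct, the only value for D is 5, so D=5.

Answer: D=5, E=3, F=7, H=0, K=4, L=6, N=9, R=8, W=1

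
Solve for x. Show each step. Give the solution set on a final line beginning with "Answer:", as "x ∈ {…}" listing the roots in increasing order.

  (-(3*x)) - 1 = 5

Step 1. [(-(3*x)) - 1 = 5] 1 comes off first (add 1). So sub: -(3*x) = 6.
Step 2. [-(3*x) = 6] flip signs both sides, so neg: 3*x = -6.
Step 3. [3*x = -6] leading coefficient 3: divide by 3. So div: x = -2.

Answer: x ∈ {-2}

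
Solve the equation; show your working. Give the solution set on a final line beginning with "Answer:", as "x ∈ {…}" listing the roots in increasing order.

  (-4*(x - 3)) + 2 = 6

Step 1. [(-4*(x - 3)) + 2 = 6] subtract 2: x sits inside (… + 2). So sub: -4*(x - 3) = 4.
Step 2. [-4*(x - 3) = 4] leading coefficient -4: divide by -4. So div: x - 3 = -1.
Step 3. [x - 3 = -1] -3 is outermost — add 3 both sides. So sub: x = 2.

Answer: x ∈ {2}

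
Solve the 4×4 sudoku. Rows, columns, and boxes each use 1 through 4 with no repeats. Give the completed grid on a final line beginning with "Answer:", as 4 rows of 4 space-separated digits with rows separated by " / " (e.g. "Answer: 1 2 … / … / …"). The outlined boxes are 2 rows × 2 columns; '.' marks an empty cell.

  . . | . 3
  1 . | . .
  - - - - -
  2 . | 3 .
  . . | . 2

Step 1. [r1c1∈{4}] r1c1 is down to just 4, so r1c1=4.
Step 2. [r3c4∈{1,4}] r3c4 is the only open cell in col 4 admitting 1. So r3c4=1.
Step 3. [r4c3∈{4}] r4c3 is down to just 4 ⇒ r4c3=4.
Step 4. [r2c3∈{2}] nothing but 2 survives at r2c3. So r2c3=2.
Step 5. [r4c2∈{1,3}] in row 4, 1 fits only at r4c2, so r4c2=1.
Step 6. [r4c1∈{3}] r4c1 has the single candidate 3. So r4c1=3.
Step 7. [r2c2∈{3}] nothing but 3 survives at r2c2, so r2c2=3.
Step 8. [r1c2∈{2}] r1c2's peers cover all but 2 ⇒ r1c2=2.
Step 9. [r2c4∈{4}] only 4 remains possible at r2c4. So r2c4=4.
Step 10. [r3c2∈{4}] r3c2's peers cover all but 4 ⇒ r3c2=4.
Step 11. [r1c3∈{1}] nothing but 1 survives at r1c3, so r1c3=1.

Answer: 4 2 1 3 / 1 3 2 4 / 2 4 3 1 / 3 1 4 2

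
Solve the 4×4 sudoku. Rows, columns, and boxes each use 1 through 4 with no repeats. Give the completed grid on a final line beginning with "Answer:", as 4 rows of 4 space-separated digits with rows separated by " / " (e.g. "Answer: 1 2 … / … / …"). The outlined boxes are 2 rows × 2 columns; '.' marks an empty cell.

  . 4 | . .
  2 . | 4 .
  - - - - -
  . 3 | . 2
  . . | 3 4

Step 1. [r2c2∈{1}] nothing but 1 survives at r2c2. So r2c2=1.
Step 2. [r3c3∈{1}] r3c3's peers cover all but 1. So r3c3=1.
Step 3. [r1c1∈{3}] only 3 remains possible at r1c1 ⇒ r1c1=3.
Step 4. [r4c1∈{1}] r4c1 has the single candidate 1, so r4c1=1.
Step 5. [r3c1∈{4}] only 4 remains possible at r3c1 ⇒ r3c1=4.
Step 6. [r4c2∈{2}] r4c2 has the single candidate 2 ⇒ r4c2=2.
Step 7. [r1c4∈{1}] only 1 remains possible at r1c4. So r1c4=1.
Step 8. [r2c4∈{3}] r2c4's peers cover all but 3 ⇒ r2c4=3.
Step 9. [r1c3∈{2}] r1c3 is down to just 2 ⇒ r1c3=2.

Answer: 3 4 2 1 / 2 1 4 3 / 4 3 1 2 / 1 2 3 4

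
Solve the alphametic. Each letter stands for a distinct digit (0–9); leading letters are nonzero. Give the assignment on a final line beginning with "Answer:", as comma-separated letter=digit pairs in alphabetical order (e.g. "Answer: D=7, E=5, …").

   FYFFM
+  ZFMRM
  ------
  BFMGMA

Step 1. [B] adding two 5-digit numbers gives at most 5+1 digits, and here it does — B is that final carry and must be 1. So B=1.
Step 2. [col 1: M + M ≡ A (mod 10)] no forcing yet in column 1 (carry-in 0); A=6 is free and consistent — try it ⇒ A=6.
Step 3. [col 1: M + M ≡ A (mod 10)] column 1 (M + M ≡ A (mod 10), carry-in 0) doesn't pin M yet; pick M=3 and continue. So M=3.
Step 4. [col 2: F + R ≡ M (mod 10)] no forcing yet in column 2 (carry-in 0); F=8 is free and consistent — try it ⇒ F=8.
Step 5. [col 2: F + R ≡ M (mod 10)] column 2 reads F+R+carry(0)=M with F=8, M=3; with digits 1,3,6,8 already taken and all letters distinct, the only value for R is 5 ⇒ R=5.
Step 6. [col 3: F + M ≡ G (mod 10)] column 3: given F=8, M=3, carry-in 1, and digits 1,3,5,6,8 already taken and all letters distinct, F+M≡G (mod 10) forces G=2 ⇒ G=2.
Step 7. [col 4: Y + F ≡ M (mod 10)] in column 4 we have Y+F≡M with carry-in 1; given F=8, M=3 and digits 1,2,3,5,6,8 already taken and all letters distinct, that pins Y to 4 ⇒ Y=4.
Step 8. [col 5: F + Z ≡ F (mod 10)] from column 5 (F=8, carry-in 1, digits 1,2,3,4,5,6,8 already taken and all letters distinct): Z must equal 9, so Z=9.

Answer: A=6, B=1, F=8, G=2, M=3, R=5, Y=4, Z=9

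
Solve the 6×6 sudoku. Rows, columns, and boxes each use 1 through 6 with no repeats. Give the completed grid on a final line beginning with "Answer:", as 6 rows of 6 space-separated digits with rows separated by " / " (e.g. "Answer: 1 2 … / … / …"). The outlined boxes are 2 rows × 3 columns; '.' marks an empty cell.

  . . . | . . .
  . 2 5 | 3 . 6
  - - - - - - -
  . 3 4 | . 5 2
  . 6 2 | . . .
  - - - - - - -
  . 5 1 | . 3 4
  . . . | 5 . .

Step 1. [r1c2∈{1,4}] across col 2, 1 lands solely at r1c2, so r1c2=1.
Step 2. [r6c5∈{1,2,6}] in col 5, 6 fits only at r6c5. So r6c5=6.
Step 3. [r2c1∈{4}] r2c1's peers cover all but 4, so r2c1=4.
Step 4. [r1c3∈{3,6}] across col 3, 6 lands solely at r1c3, so r1c3=6.
Step 5. [r5c4∈{2}] r5c4 is down to just 2, so r5c4=2.
Step 6. [r3c1∈{1}] r3c1 has the single candidate 1 ⇒ r3c1=1.
Step 7. [r4c4∈{1,4}] across col 4, 1 lands solely at r4c4, so r4c4=1.
Step 8. [r1c4∈{4}] r1c4's peers cover all but 4 ⇒ r1c4=4.
Step 9. [r6c1∈{2,3}] 2 has one home in row 6: r6c1, so r6c1=2.
Step 10. [r2c5∈{1}] only 1 remains possible at r2c5, so r2c5=1.
Step 11. [r4c6∈{3}] r4c6 has the single candidate 3. So r4c6=3.
Step 12. [r4c1∈{5}] nothing but 5 survives at r4c1, so r4c1=5.
Step 13. [r3c4∈{6}] r3c4 is down to just 6 ⇒ r3c4=6.
Step 14. [r4c5∈{4}] r4c5 is down to just 4. So r4c5=4.
Step 15. [r1c1∈{3}] nothing but 3 survives at r1c1. So r1c1=3.
Step 16. [r5c1∈{6}] r5c1's peers cover all but 6. So r5c1=6.
Step 17. [r6c3∈{3}] r6c3's peers cover all but 3. So r6c3=3.
Step 18. [r1c5∈{2}] r1c5 is down to just 2, so r1c5=2.
Step 19. [r6c6∈{1}] r6c6's peers cover all but 1. So r6c6=1.
Step 20. [r1c6∈{5}] r1c6 has the single candidate 5 ⇒ r1c6=5.
Step 21. [r6c2∈{4}] r6c2 has the single candidate 4. So r6c2=4.

Answer: 3 1 6 4 2 5 / 4 2 5 3 1 6 / 1 3 4 6 5 2 / 5 6 2 1 4 3 / 6 5 1 2 3 4 / 2 4 3 5 6 1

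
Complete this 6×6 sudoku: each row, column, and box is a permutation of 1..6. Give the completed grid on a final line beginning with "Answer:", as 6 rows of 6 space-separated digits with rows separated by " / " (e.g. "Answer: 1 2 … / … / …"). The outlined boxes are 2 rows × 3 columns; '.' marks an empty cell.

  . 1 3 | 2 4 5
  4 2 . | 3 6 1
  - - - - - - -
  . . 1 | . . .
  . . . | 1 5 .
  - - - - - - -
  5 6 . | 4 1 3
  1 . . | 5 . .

Step 1. [r4c3∈{2,4,6}] r4c3 is the only open cell in col 3 admitting 6, so r4c3=6.
Step 2. [r3c5∈{2,3}] in col 5, 3 fits only at r3c5 ⇒ r3c5=3.
Step 3. [r6c5∈{2}] r6c5 has the single candidate 2. So r6c5=2.
Step 4. [r6c2∈{3,4}] in row 6, 3 fits only at r6c2, so r6c2=3.
Step 5. [r4c2∈{4}] r4c2 has the single candidate 4, so r4c2=4.
Step 6. [r3c1∈{2}] nothing but 2 survives at r3c1. So r3c1=2.
Step 7. [r3c6∈{4,6}] across row 3, 4 lands solely at r3c6 ⇒ r3c6=4.
Step 8. [r6c6∈{6}] nothing but 6 survives at r6c6. So r6c6=6.
Step 9. [r6c3∈{4}] nothing but 4 survives at r6c3. So r6c3=4.
Step 10. [r4c1∈{3}] only 3 remains possible at r4c1. So r4c1=3.
Step 11. [r3c4∈{6}] nothing but 6 survives at r3c4. So r3c4=6.
Step 12. [r5c3∈{2}] r5c3's peers cover all but 2 ⇒ r5c3=2.
Step 13. [r1c1∈{6}] only 6 remains possible at r1c1. So r1c1=6.
Step 14. [r4c6∈{2}] nothing but 2 survives at r4c6, so r4c6=2.
Step 15. [r2c3∈{5}] r2c3 is down to just 5 ⇒ r2c3=5.
Step 16. [r3c2∈{5}] r3c2 is down to just 5. So r3c2=5.

Answer: 6 1 3 2 4 5 / 4 2 5 3 6 1 / 2 5 1 6 3 4 / 3 4 6 1 5 2 / 5 6 2 4 1 3 / 1 3 4 5 2 6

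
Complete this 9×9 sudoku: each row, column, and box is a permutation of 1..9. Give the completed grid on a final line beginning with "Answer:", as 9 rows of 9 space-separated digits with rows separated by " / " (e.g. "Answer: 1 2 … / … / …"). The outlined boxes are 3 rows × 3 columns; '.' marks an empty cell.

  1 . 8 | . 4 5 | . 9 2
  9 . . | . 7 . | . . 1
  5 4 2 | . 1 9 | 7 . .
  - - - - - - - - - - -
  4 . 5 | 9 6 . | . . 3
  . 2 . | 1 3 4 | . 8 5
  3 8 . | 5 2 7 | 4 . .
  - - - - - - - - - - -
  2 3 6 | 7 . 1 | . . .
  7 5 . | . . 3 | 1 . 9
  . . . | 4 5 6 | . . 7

Step 1. [r8c8∈{2,4,6}] 6 has one home in row 8: r8c8, so r8c8=6.
Step 2. [r3c8∈{3}] only 3 remains possible at r3c8. So r3c8=3.
Step 3. [r1c7∈{6}] nothing but 6 survives at r1c7 ⇒ r1c7=6.
Step 4. [r3c9∈{8}] r3c9's peers cover all but 8, so r3c9=8.
Step 5. [r4c8∈{1,2,7}] in col 8, 7 fits only at r4c8, so r4c8=7.
Step 6. [r6c3∈{1,9}] 9 has one home in row 6: r6c3. So r6c3=9.
Step 7. [r8c4∈{2,8}] across row 8, 2 lands solely at r8c4, so r8c4=2.
Step 8. [r2c4∈{3,6,8}] across col 4, 8 lands solely at r2c4. So r2c4=8.
Step 9. [r2c7∈{5}] r2c7's peers cover all but 5 ⇒ r2c7=5.
Step 10. [r9c7∈{2,3,8}] r9c7 is the only open cell in row 9 admitting 3 ⇒ r9c7=3.
Step 11. [r7c8∈{4,5}] 5 has one home in row 7: r7c8, so r7c8=5.
Step 12. [r9c2∈{1,9}] 9 has one home in row 9: r9c2. So r9c2=9.
Step 13. [r7c7∈{8}] r7c7 is down to just 8. So r7c7=8.
Step 14. [r1c4∈{3}] r1c4 is down to just 3. So r1c4=3.
Step 15. [r5c1∈{6}] r5c1's peers cover all but 6, so r5c1=6.
Step 16. [r2c6∈{2}] r2c6's peers cover all but 2 ⇒ r2c6=2.
Step 17. [r5c3∈{7}] only 7 remains possible at r5c3 ⇒ r5c3=7.
Step 18. [r8c3∈{4}] only 4 remains possible at r8c3 ⇒ r8c3=4.
Step 19. [r7c5∈{9}] nothing but 9 survives at r7c5. So r7c5=9.
Step 20. [r2c8∈{4}] only 4 remains possible at r2c8. So r2c8=4.
Step 21. [r9c3∈{1}] only 1 remains possible at r9c3, so r9c3=1.
Step 22. [r4c6∈{8}] r4c6 has the single candidate 8, so r4c6=8.
Step 23. [r8c5∈{8}] only 8 remains possible at r8c5 ⇒ r8c5=8.
Step 24. [r1c2∈{7}] only 7 remains possible at r1c2 ⇒ r1c2=7.
Step 25. [r2c3∈{3}] r2c3 is down to just 3, so r2c3=3.
Step 26. [r5c7∈{9}] r5c7's peers cover all but 9 ⇒ r5c7=9.
Step 27. [r2c2∈{6}] r2c2's peers cover all but 6, so r2c2=6.
Step 28. [r4c7∈{2}] r4c7's peers cover all but 2, so r4c7=2.
Step 29. [r9c1∈{8}] r9c1's peers cover all but 8, so r9c1=8.
Step 30. [r6c9∈{6}] nothing but 6 survives at r6c9 ⇒ r6c9=6.
Step 31. [r9c8∈{2}] r9c8's peers cover all but 2. So r9c8=2.
Step 32. [r6c8∈{1}] only 1 remains possible at r6c8, so r6c8=1.
Step 33. [r7c9∈{4}] nothing but 4 survives at r7c9. So r7c9=4.
Step 34. [r3c4∈{6}] only 6 remains possible at r3c4 ⇒ r3c4=6.
Step 35. [r4c2∈{1}] nothing but 1 survives at r4c2, so r4c2=1.

Answer: 1 7 8 3 4 5 6 9 2 / 9 6 3 8 7 2 5 4 1 / 5 4 2 6 1 9 7 3 8 / 4 1 5 9 6 8 2 7 3 / 6 2 7 1 3 4 9 8 5 / 3 8 9 5 2 7 4 1 6 / 2 3 6 7 9 1 8 5 4 / 7 5 4 2 8 3 1 6 9 / 8 9 1 4 5 6 3 2 7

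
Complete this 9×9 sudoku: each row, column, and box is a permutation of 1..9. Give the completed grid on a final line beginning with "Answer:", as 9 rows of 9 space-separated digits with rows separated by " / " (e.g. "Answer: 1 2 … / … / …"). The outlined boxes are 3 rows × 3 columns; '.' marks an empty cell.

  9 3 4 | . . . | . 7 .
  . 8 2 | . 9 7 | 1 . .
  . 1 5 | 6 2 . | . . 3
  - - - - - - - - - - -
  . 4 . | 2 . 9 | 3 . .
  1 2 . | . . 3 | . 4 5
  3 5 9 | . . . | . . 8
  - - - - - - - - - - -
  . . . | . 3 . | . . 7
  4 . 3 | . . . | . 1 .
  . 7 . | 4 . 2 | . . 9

Step 1. [r4c8∈{6}] r4c8 is down to just 6. So r4c8=6.
Step 2. [r4c5∈{1,5,7,8}] 5 has one home in row 4: r4c5, so r4c5=5.
Step 3. [r7c1∈{2,5,6,8}] r7c1 is the only open cell in col 1 admitting 2 ⇒ r7c1=2.
Step 4. [r5c3∈{6,7,8}] box 4 places 6 nowhere but r5c3, so r5c3=6.
Step 5. [r7c7∈{4,5,6,8}] row 7 places 4 nowhere but r7c7. So r7c7=4.
Step 6. [r2c8∈{5}] only 5 remains possible at r2c8. So r2c8=5.
Step 7. [r7c8∈{8}] r7c8 has the single candidate 8 ⇒ r7c8=8.
Step 8. [r6c5∈{1,4,6,7}] in col 5, 4 fits only at r6c5 ⇒ r6c5=4.
Step 9. [r6c6∈{1,6}] 6 has one home in row 6: r6c6, so r6c6=6.
Step 10. [r7c3∈{1}] r7c3 has the single candidate 1 ⇒ r7c3=1.
Step 11. [r7c6∈{5}] only 5 remains possible at r7c6 ⇒ r7c6=5.
Step 12. [r8c6∈{8}] r8c6 is down to just 8, so r8c6=8.
Step 13. [r8c7∈{2,5,6}] row 8 places 5 nowhere but r8c7, so r8c7=5.
Step 14. [r9c7∈{6}] nothing but 6 survives at r9c7. So r9c7=6.
Step 15. [r8c5∈{6,7}] across col 5, 6 lands solely at r8c5, so r8c5=6.
Step 16. [r5c5∈{7,8}] col 5 places 7 nowhere but r5c5. So r5c5=7.
Step 17. [r1c5∈{1,8}] r1c5 is the only open cell in col 5 admitting 8 ⇒ r1c5=8.
Step 18. [r8c2∈{9}] only 9 remains possible at r8c2 ⇒ r8c2=9.
Step 19. [r9c3∈{8}] r9c3 is down to just 8 ⇒ r9c3=8.
Step 20. [r1c9∈{2,6}] 6 has one home in row 1: r1c9. So r1c9=6.
Step 21. [r3c7∈{8,9}] 8 has one home in row 3: r3c7 ⇒ r3c7=8.
Step 22. [r1c7∈{2}] r1c7 has the single candidate 2. So r1c7=2.
Step 23. [r4c3∈{7}] r4c3 has the single candidate 7 ⇒ r4c3=7.
Step 24. [r1c6∈{1}] r1c6 is down to just 1 ⇒ r1c6=1.
Step 25. [r3c6∈{4}] r3c6 is down to just 4. So r3c6=4.
Step 26. [r3c8∈{9}] only 9 remains possible at r3c8, so r3c8=9.
Step 27. [r9c1∈{5}] r9c1's peers cover all but 5 ⇒ r9c1=5.
Step 28. [r1c4∈{5}] r1c4 is down to just 5. So r1c4=5.
Step 29. [r6c4∈{1}] r6c4 is down to just 1. So r6c4=1.
Step 30. [r5c7∈{9}] nothing but 9 survives at r5c7, so r5c7=9.
Step 31. [r3c1∈{7}] r3c1 has the single candidate 7 ⇒ r3c1=7.
Step 32. [r6c7∈{7}] only 7 remains possible at r6c7 ⇒ r6c7=7.
Step 33. [r4c9∈{1}] nothing but 1 survives at r4c9. So r4c9=1.
Step 34. [r2c4∈{3}] r2c4 is down to just 3, so r2c4=3.
Step 35. [r8c4∈{7}] r8c4 has the single candidate 7 ⇒ r8c4=7.
Step 36. [r4c1∈{8}] nothing but 8 survives at r4c1, so r4c1=8.
Step 37. [r9c5∈{1}] only 1 remains possible at r9c5 ⇒ r9c5=1.
Step 38. [r7c4∈{9}] only 9 remains possible at r7c4, so r7c4=9.
Step 39. [r2c9∈{4}] r2c9 has the single candidate 4, so r2c9=4.
Step 40. [r2c1∈{6}] r2c1's peers cover all but 6, so r2c1=6.
Step 41. [r6c8∈{2}] nothing but 2 survives at r6c8 ⇒ r6c8=2.
Step 42. [r9c8∈{3}] r9c8 is down to just 3, so r9c8=3.
Step 43. [r8c9∈{2}] r8c9 has the single candidate 2, so r8c9=2.
Step 44. [r7c2∈{6}] r7c2 has the single candidate 6. So r7c2=6.
Step 45. [r5c4∈{8}] nothing but 8 survives at r5c4, so r5c4=8.

Answer: 9 3 4 5 8 1 2 7 6 / 6 8 2 3 9 7 1 5 4 / 7 1 5 6 2 4 8 9 3 / 8 4 7 2 5 9 3 6 1 / 1 2 6 8 7 3 9 4 5 / 3 5 9 1 4 6 7 2 8 / 2 6 1 9 3 5 4 8 7 / 4 9 3 7 6 8 5 1 2 / 5 7 8 4 1 2 6 3 9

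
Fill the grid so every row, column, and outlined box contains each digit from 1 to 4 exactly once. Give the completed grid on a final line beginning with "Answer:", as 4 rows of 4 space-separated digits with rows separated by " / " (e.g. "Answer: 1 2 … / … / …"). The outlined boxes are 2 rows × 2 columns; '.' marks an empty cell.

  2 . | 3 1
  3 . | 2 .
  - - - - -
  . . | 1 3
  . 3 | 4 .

Step 1. [r1c2∈{4}] nothing but 4 survives at r1c2. So r1c2=4.
Step 2. [r3c2∈{2}] r3c2 is down to just 2. So r3c2=2.
Step 3. [r2c4∈{4}] r2c4 is down to just 4. So r2c4=4.
Step 4. [r4c1∈{1}] r4c1 has the single candidate 1, so r4c1=1.
Step 5. [r4c4∈{2}] only 2 remains possible at r4c4, so r4c4=2.
Step 6. [r3c1∈{4}] r3c1 has the single candidate 4 ⇒ r3c1=4.
Step 7. [r2c2∈{1}] only 1 remains possible at r2c2, so r2c2=1.

Answer: 2 4 3 1 / 3 1 2 4 / 4 2 1 3 / 1 3 4 2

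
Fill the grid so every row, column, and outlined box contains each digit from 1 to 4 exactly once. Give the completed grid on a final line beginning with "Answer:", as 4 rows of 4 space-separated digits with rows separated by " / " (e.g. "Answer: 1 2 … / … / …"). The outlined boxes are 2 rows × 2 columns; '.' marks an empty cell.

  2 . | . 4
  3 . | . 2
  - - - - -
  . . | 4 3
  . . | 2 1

Step 1. [r1c2∈{1}] r1c2's peers cover all but 1 ⇒ r1c2=1.
Step 2. [r4c1∈{4}] r4c1's peers cover all but 4 ⇒ r4c1=4.
Step 3. [r2c2∈{4}] nothing but 4 survives at r2c2, so r2c2=4.
Step 4. [r3c2∈{2}] only 2 remains possible at r3c2. So r3c2=2.
Step 5. [r4c2∈{3}] nothing but 3 survives at r4c2, so r4c2=3.
Step 6. [r2c3∈{1}] nothing but 1 survives at r2c3 ⇒ r2c3=1.
Step 7. [r1c3∈{3}] only 3 remains possible at r1c3 ⇒ r1c3=3.
Step 8. [r3c1∈{1}] r3c1 has the single candidate 1. So r3c1=1.

Answer: 2 1 3 4 / 3 4 1 2 / 1 2 4 3 / 4 3 2 1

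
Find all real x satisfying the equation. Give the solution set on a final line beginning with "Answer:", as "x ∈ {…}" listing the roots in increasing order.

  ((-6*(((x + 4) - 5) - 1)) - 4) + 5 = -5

Step 1. [((-6*(((x + 4) - 5) - 1)) - 4) + 5 = -5] subtract 5: x sits inside (… + 5), so sub: (-6*(((x + 4) - 5) - 1)) - 4 = -10.
Step 2. [(-6*(((x + 4) - 5) - 1)) - 4 = -10] peel the -4: add 4 from each side ⇒ sub: -6*(((x + 4) - 5) - 1) = -6.
Step 3. [-6*(((x + 4) - 5) - 1) = -6] -6·(inner) — divide through by -6, so div: ((x + 4) - 5) - 1 = 1.
Step 4. [((x + 4) - 5) - 1 = 1] peel the -1: add 1 from each side ⇒ sub: (x + 4) - 5 = 2.
Step 5. [(x + 4) - 5 = 2] the outer -5 inverts by adding 5. So sub: x + 4 = 7.
Step 6. [x + 4 = 7] subtract 4: x sits inside (… + 4). So sub: x = 3.

Answer: x ∈ {3}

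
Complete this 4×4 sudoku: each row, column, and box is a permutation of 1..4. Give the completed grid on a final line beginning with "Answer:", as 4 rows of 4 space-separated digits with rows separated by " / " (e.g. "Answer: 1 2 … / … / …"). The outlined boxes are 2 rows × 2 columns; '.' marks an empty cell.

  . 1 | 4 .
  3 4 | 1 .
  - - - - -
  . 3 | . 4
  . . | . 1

Step 1. [r4c2∈{2}] r4c2 has the single candidate 2 ⇒ r4c2=2.
Step 2. [r1c1∈{2}] only 2 remains possible at r1c1 ⇒ r1c1=2.
Step 3. [r2c4∈{2}] r2c4 has the single candidate 2 ⇒ r2c4=2.
Step 4. [r3c3∈{2}] nothing but 2 survives at r3c3 ⇒ r3c3=2.
Step 5. [r4c1∈{4}] nothing but 4 survives at r4c1, so r4c1=4.
Step 6. [r1c4∈{3}] nothing but 3 survives at r1c4, so r1c4=3.
Step 7. [r3c1∈{1}] nothing but 1 survives at r3c1 ⇒ r3c1=1.
Step 8. [r4c3∈{3}] r4c3 is down to just 3 ⇒ r4c3=3.

Answer: 2 1 4 3 / 3 4 1 2 / 1 3 2 4 / 4 2 3 1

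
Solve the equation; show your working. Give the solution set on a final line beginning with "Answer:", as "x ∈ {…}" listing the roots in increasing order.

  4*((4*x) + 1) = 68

Step 1. [4*((4*x) + 1) = 68] 4 out front; divide by 4, so div: (4*x) + 1 = 17.
Step 2. [(4*x) + 1 = 17] 1 comes off first (subtract 1). So sub: 4*x = 16.
Step 3. [4*x = 16] LHS = 4·(…); ÷4 both sides ⇒ div: x = 4.

Answer: x ∈ {4}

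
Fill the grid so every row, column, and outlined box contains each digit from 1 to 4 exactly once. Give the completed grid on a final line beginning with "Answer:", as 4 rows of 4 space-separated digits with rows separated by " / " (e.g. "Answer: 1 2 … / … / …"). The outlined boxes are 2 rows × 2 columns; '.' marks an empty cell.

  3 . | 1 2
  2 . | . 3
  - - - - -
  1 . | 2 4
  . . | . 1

Step 1. [r4c2∈{2,3,4}] r4c2 is the only open cell in row 4 admitting 2. So r4c2=2.
Step 2. [r1c2∈{4}] r1c2 has the single candidate 4. So r1c2=4.
Step 3. [r3c2∈{3}] only 3 remains possible at r3c2. So r3c2=3.
Step 4. [r2c2∈{1}] only 1 remains possible at r2c2 ⇒ r2c2=1.
Step 5. [r4c1∈{4}] r4c1 is down to just 4. So r4c1=4.
Step 6. [r4c3∈{3}] nothing but 3 survives at r4c3. So r4c3=3.
Step 7. [r2c3∈{4}] r2c3 is down to just 4. So r2c3=4.

Answer: 3 4 1 2 / 2 1 4 3 / 1 3 2 4 / 4 2 3 1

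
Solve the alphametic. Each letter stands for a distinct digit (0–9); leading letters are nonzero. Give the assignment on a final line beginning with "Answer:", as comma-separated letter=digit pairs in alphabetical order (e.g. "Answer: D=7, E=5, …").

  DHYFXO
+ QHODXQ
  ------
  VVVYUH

Step 1. [col 1: O + Q ≡ H (mod 10)] no forcing yet in column 1 (carry-in 0); Q=2 is free and consistent — try it. So Q=2.
Step 2. [col 1: O + Q ≡ H (mod 10)] O=1 is one option consistent with column 1 (O + Q ≡ H (mod 10), carry-in 0) — take it, so O=1.
Step 3. [col 1: O + Q ≡ H (mod 10)] in column 1 we have O+Q≡H with carry-in 0; given O=1, Q=2 and digits 1,2 already taken and all letters distinct, that pins H to 3, so H=3.
Step 4. [col 2: X + X ≡ U (mod 10)] no forcing yet in column 2 (carry-in 0); U=8 is free and consistent — try it ⇒ U=8.
Step 5. [col 2: X + X ≡ U (mod 10)] X=9 is one option consistent with column 2 (X + X ≡ U (mod 10), carry-in 0) — take it ⇒ X=9.
Step 6. [col 3: F + D ≡ Y (mod 10)] no forcing yet in column 3 (carry-in 1); Y=5 is free and consistent — try it, so Y=5.
Step 7. [col 3: F + D ≡ Y (mod 10)] F=0 is one option consistent with column 3 (F + D ≡ Y (mod 10), carry-in 1) — take it, so F=0.
Step 8. [col 3: F + D ≡ Y (mod 10)] column 3: given F=0, Y=5, carry-in 1, and digits 0,1,2,3,5,8,9 already taken and all letters distinct, F+D≡Y (mod 10) forces D=4. So D=4.
Step 9. [col 4: Y + O ≡ V (mod 10)] column 4: given Y=5, O=1, carry-in 0, and digits 0,1,2,3,4,5,8,9 already taken and all letters distinct, Y+O≡V (mod 10) forces V=6. So V=6.

Answer: D=4, F=0, H=3, O=1, Q=2, U=8, V=6, X=9, Y=5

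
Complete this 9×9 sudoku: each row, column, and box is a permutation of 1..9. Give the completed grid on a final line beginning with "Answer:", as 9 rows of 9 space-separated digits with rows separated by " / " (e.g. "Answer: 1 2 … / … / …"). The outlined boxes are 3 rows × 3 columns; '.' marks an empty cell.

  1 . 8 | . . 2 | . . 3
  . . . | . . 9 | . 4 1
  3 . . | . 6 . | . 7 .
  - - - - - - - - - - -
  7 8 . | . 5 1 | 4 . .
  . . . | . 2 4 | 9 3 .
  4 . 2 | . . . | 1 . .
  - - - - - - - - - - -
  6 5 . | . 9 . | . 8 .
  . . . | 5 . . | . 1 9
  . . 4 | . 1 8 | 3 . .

Step 1. [r8c5∈{3,4,7}] row 8 places 4 nowhere but r8c5. So r8c5=4.
Step 2. [r1c5∈{7}] only 7 remains possible at r1c5 ⇒ r1c5=7.
Step 3. [r3c6∈{5}] r3c6 has the single candidate 5, so r3c6=5.
Step 4. [r7c3∈{1,3,7}] in row 7, 1 fits only at r7c3. So r7c3=1.
Step 5. [r5c1∈{5}] r5c1 has the single candidate 5. So r5c1=5.
Step 6. [r5c3∈{6}] r5c3 has the single candidate 6 ⇒ r5c3=6.
Step 7. [r2c1∈{2}] r2c1 has the single candidate 2, so r2c1=2.
Step 8. [r1c8∈{5,6,9}] across col 8, 9 lands solely at r1c8 ⇒ r1c8=9.
Step 9. [r7c9∈{2,4,7}] in row 7, 4 fits only at r7c9 ⇒ r7c9=4.
Step 10. [r2c3∈{5,7}] col 3 places 5 nowhere but r2c3, so r2c3=5.
Step 11. [r8c3∈{3,7}] r8c3 is the only open cell in col 3 admitting 7, so r8c3=7.
Step 12. [r7c7∈{2,7}] 7 has one home in col 7: r7c7 ⇒ r7c7=7.
Step 13. [r6c6∈{3,6,7}] col 6 places 7 nowhere but r6c6. So r6c6=7.
Step 14. [r5c4∈{8}] nothing but 8 survives at r5c4. So r5c4=8.
Step 15. [r2c4∈{3}] r2c4's peers cover all but 3, so r2c4=3.
Step 16. [r6c9∈{5,6,8}] row 6 places 8 nowhere but r6c9. So r6c9=8.
Step 17. [r3c9∈{2}] r3c9 has the single candidate 2, so r3c9=2.
Step 18. [r4c9∈{6}] only 6 remains possible at r4c9 ⇒ r4c9=6.
Step 19. [r9c8∈{2,5,6}] across col 8, 6 lands solely at r9c8, so r9c8=6.
Step 20. [r8c2∈{2,3}] box 7 places 3 nowhere but r8c2. So r8c2=3.
Step 21. [r6c2∈{9}] r6c2's peers cover all but 9 ⇒ r6c2=9.
Step 22. [r1c4∈{4}] r1c4 is down to just 4. So r1c4=4.
Step 23. [r1c2∈{6}] nothing but 6 survives at r1c2, so r1c2=6.
Step 24. [r7c4∈{2}] r7c4 has the single candidate 2 ⇒ r7c4=2.
Step 25. [r3c7∈{8}] nothing but 8 survives at r3c7 ⇒ r3c7=8.
Step 26. [r9c2∈{2}] r9c2 is down to just 2. So r9c2=2.
Step 27. [r2c5∈{8}] r2c5 is down to just 8 ⇒ r2c5=8.
Step 28. [r8c1∈{8}] r8c1 is down to just 8. So r8c1=8.
Step 29. [r1c7∈{5}] r1c7's peers cover all but 5 ⇒ r1c7=5.
Step 30. [r3c2∈{4}] only 4 remains possible at r3c2, so r3c2=4.
Step 31. [r6c5∈{3}] only 3 remains possible at r6c5 ⇒ r6c5=3.
Step 32. [r8c7∈{2}] r8c7 has the single candidate 2. So r8c7=2.
Step 33. [r4c8∈{2}] only 2 remains possible at r4c8. So r4c8=2.
Step 34. [r3c4∈{1}] r3c4's peers cover all but 1 ⇒ r3c4=1.
Step 35. [r8c6∈{6}] nothing but 6 survives at r8c6 ⇒ r8c6=6.
Step 36. [r9c1∈{9}] r9c1 is down to just 9 ⇒ r9c1=9.
Step 37. [r4c4∈{9}] nothing but 9 survives at r4c4 ⇒ r4c4=9.
Step 38. [r5c9∈{7}] only 7 remains possible at r5c9, so r5c9=7.
Step 39. [r6c8∈{5}] nothing but 5 survives at r6c8 ⇒ r6c8=5.
Step 40. [r6c4∈{6}] r6c4 has the single candidate 6 ⇒ r6c4=6.
Step 41. [r9c9∈{5}] r9c9 is down to just 5 ⇒ r9c9=5.
Step 42. [r9c4∈{7}] r9c4's peers cover all but 7 ⇒ r9c4=7.
Step 43. [r7c6∈{3}] only 3 remains possible at r7c6. So r7c6=3.
Step 44. [r2c2∈{7}] r2c2 is down to just 7 ⇒ r2c2=7.
Step 45. [r2c7∈{6}] r2c7's peers cover all but 6, so r2c7=6.
Step 46. [r5c2∈{1}] nothing but 1 survives at r5c2 ⇒ r5c2=1.
Step 47. [r3c3∈{9}] r3c3 is down to just 9 ⇒ r3c3=9.
Step 48. [r4c3∈{3}] r4c3's peers cover all but 3 ⇒ r4c3=3.

Answer: 1 6 8 4 7 2 5 9 3 / 2 7 5 3 8 9 6 4 1 / 3 4 9 1 6 5 8 7 2 / 7 8 3 9 5 1 4 2 6 / 5 1 6 8 2 4 9 3 7 / 4 9 2 6 3 7 1 5 8 / 6 5 1 2 9 3 7 8 4 / 8 3 7 5 4 6 2 1 9 / 9 2 4 7 1 8 3 6 5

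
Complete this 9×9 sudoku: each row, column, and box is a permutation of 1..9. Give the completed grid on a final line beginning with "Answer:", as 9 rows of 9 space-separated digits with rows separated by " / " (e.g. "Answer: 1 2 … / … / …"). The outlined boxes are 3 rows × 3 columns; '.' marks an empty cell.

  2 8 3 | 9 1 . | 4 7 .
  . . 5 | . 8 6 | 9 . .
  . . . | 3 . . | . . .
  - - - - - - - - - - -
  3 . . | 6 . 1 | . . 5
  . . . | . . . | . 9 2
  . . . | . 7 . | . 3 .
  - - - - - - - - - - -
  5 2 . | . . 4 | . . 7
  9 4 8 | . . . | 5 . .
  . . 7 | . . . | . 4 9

Step 1. [r6c9∈{1,4,6,8}] in col 9, 4 fits only at r6c9. So r6c9=4.
Step 2. [r3c8∈{1,2,5,6,8}] col 8 places 5 nowhere but r3c8 ⇒ r3c8=5.
Step 3. [r6c6∈{2,5,8,9}] col 6 places 9 nowhere but r6c6, so r6c6=9.
Step 4. [r9c2∈{1,3,6}] 3 has one home in col 2: r9c2, so r9c2=3.
Step 5. [r7c7∈{1,3,6,8}] in col 7, 3 fits only at r7c7, so r7c7=3.
Step 6. [r4c8∈{8}] nothing but 8 survives at r4c8. So r4c8=8.
Step 7. [r9c7∈{1,2,6,8}] across box 9, 8 lands solely at r9c7, so r9c7=8.
Step 8. [r8c8∈{1,2,6}] r8c8 is the only open cell in box 9 admitting 2. So r8c8=2.
Step 9. [r2c4∈{2,4,7}] row 2 places 2 nowhere but r2c4 ⇒ r2c4=2.
Step 10. [r2c8∈{1}] r2c8's peers cover all but 1 ⇒ r2c8=1.
Step 11. [r5c4∈{4,5,8}] across col 4, 4 lands solely at r5c4, so r5c4=4.
Step 12. [r2c2∈{7}] nothing but 7 survives at r2c2 ⇒ r2c2=7.
Step 13. [r5c1∈{1,6,7,8}] r5c1 is the only open cell in col 1 admitting 7. So r5c1=7.
Step 14. [r4c3∈{2,4,9}] across row 4, 4 lands solely at r4c3, so r4c3=4.
Step 15. [r7c8∈{6}] nothing but 6 survives at r7c8. So r7c8=6.
Step 16. [r7c3∈{1}] r7c3 is down to just 1 ⇒ r7c3=1.
Step 17. [r5c3∈{6}] nothing but 6 survives at r5c3, so r5c3=6.
Step 18. [r3c2∈{1,6,9}] 6 has one home in col 2: r3c2 ⇒ r3c2=6.
Step 19. [r5c6∈{3,5,8}] row 5 places 8 nowhere but r5c6. So r5c6=8.
Step 20. [r6c4∈{5}] r6c4 is down to just 5 ⇒ r6c4=5.
Step 21. [r9c5∈{2,5,6}] in col 5, 5 fits only at r9c5. So r9c5=5.
Step 22. [r6c2∈{1}] r6c2 has the single candidate 1, so r6c2=1.
Step 23. [r8c6∈{3,7}] 3 has one home in col 6: r8c6, so r8c6=3.
Step 24. [r9c4∈{1}] nothing but 1 survives at r9c4. So r9c4=1.
Step 25. [r3c1∈{1,4}] across row 3, 1 lands solely at r3c1. So r3c1=1.
Step 26. [r3c9∈{8}] only 8 remains possible at r3c9, so r3c9=8.
Step 27. [r3c7∈{2}] r3c7's peers cover all but 2 ⇒ r3c7=2.
Step 28. [r6c3∈{2}] only 2 remains possible at r6c3, so r6c3=2.
Step 29. [r8c9∈{1}] r8c9 is down to just 1. So r8c9=1.
Step 30. [r7c5∈{9}] r7c5's peers cover all but 9, so r7c5=9.
Step 31. [r1c9∈{6}] nothing but 6 survives at r1c9, so r1c9=6.
Step 32. [r9c1∈{6}] nothing but 6 survives at r9c1, so r9c1=6.
Step 33. [r6c7∈{6}] r6c7 is down to just 6, so r6c7=6.
Step 34. [r5c5∈{3}] r5c5's peers cover all but 3. So r5c5=3.
Step 35. [r4c5∈{2}] nothing but 2 survives at r4c5 ⇒ r4c5=2.
Step 36. [r5c7∈{1}] r5c7 is down to just 1 ⇒ r5c7=1.
Step 37. [r2c1∈{4}] r2c1 is down to just 4. So r2c1=4.
Step 38. [r8c4∈{7}] r8c4 has the single candidate 7. So r8c4=7.
Step 39. [r3c5∈{4}] nothing but 4 survives at r3c5, so r3c5=4.
Step 40. [r6c1∈{8}] r6c1 is down to just 8, so r6c1=8.
Step 41. [r9c6∈{2}] r9c6 is down to just 2, so r9c6=2.
Step 42. [r1c6∈{5}] r1c6 is down to just 5, so r1c6=5.
Step 43. [r4c7∈{7}] r4c7 has the single candidate 7, so r4c7=7.
Step 44. [r7c4∈{8}] r7c4 has the single candidate 8 ⇒ r7c4=8.
Step 45. [r2c9∈{3}] nothing but 3 survives at r2c9. So r2c9=3.
Step 46. [r3c3∈{9}] r3c3's peers cover all but 9, so r3c3=9.
Step 47. [r8c5∈{6}] r8c5's peers cover all but 6, so r8c5=6.
Step 48. [r4c2∈{9}] only 9 remains possible at r4c2. So r4c2=9.
Step 49. [r5c2∈{5}] only 5 remains possible at r5c2 ⇒ r5c2=5.
Step 50. [r3c6∈{7}] r3c6's peers cover all but 7. So r3c6=7.

Answer: 2 8 3 9 1 5 4 7 6 / 4 7 5 2 8 6 9 1 3 / 1 6 9 3 4 7 2 5 8 / 3 9 4 6 2 1 7 8 5 / 7 5 6 4 3 8 1 9 2 / 8 1 2 5 7 9 6 3 4 / 5 2 1 8 9 4 3 6 7 / 9 4 8 7 6 3 5 2 1 / 6 3 7 1 5 2 8 4 9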